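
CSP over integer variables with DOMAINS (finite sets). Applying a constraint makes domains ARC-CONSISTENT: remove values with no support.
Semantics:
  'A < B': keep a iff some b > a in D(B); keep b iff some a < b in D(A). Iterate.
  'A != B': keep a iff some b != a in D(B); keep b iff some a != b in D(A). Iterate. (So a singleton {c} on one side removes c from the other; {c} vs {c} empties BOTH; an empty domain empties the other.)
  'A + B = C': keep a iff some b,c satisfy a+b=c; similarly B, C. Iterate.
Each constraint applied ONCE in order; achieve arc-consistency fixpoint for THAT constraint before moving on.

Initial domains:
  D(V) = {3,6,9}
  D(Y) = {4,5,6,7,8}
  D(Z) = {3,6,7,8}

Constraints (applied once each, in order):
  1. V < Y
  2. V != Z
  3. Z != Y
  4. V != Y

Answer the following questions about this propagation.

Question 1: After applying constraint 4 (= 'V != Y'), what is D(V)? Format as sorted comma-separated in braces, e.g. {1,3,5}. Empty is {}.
Answer: {3,6}

Derivation:
Constraint 1 (V < Y) on D(V)={3,6,9} D(Y)={4,5,6,7,8}: V {3,6,9}->{3,6}
Constraint 2 (V != Z) on D(V)={3,6} D(Z)={3,6,7,8}: no change
Constraint 3 (Z != Y) on D(Z)={3,6,7,8} D(Y)={4,5,6,7,8}: no change
Constraint 4 (V != Y) on D(V)={3,6} D(Y)={4,5,6,7,8}: no change
So after constraint 4: D(V) = {3,6}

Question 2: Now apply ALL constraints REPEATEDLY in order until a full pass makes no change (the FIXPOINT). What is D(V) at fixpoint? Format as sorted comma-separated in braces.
Answer: {3,6}

Derivation:
pass 0 (initial): D(V)={3,6,9}
pass 1: V {3,6,9}->{3,6}
pass 2: no change
Fixpoint after 2 passes: D(V) = {3,6}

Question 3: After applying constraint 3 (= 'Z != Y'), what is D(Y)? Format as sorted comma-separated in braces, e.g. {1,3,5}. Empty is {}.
Answer: {4,5,6,7,8}

Derivation:
Constraint 1 (V < Y) on D(V)={3,6,9} D(Y)={4,5,6,7,8}: V {3,6,9}->{3,6}
Constraint 2 (V != Z) on D(V)={3,6} D(Z)={3,6,7,8}: no change
Constraint 3 (Z != Y) on D(Z)={3,6,7,8} D(Y)={4,5,6,7,8}: no change
So after constraint 3: D(Y) = {4,5,6,7,8}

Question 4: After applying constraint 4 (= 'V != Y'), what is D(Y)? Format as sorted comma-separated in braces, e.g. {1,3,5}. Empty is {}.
Constraint 1 (V < Y) on D(V)={3,6,9} D(Y)={4,5,6,7,8}: V {3,6,9}->{3,6}
Constraint 2 (V != Z) on D(V)={3,6} D(Z)={3,6,7,8}: no change
Constraint 3 (Z != Y) on D(Z)={3,6,7,8} D(Y)={4,5,6,7,8}: no change
Constraint 4 (V != Y) on D(V)={3,6} D(Y)={4,5,6,7,8}: no change
So after constraint 4: D(Y) = {4,5,6,7,8}

Answer: {4,5,6,7,8}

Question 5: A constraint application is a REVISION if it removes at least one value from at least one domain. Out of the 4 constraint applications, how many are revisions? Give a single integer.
Constraint 1 (V < Y) on D(V)={3,6,9} D(Y)={4,5,6,7,8}: V {3,6,9}->{3,6} => REVISION
Constraint 2 (V != Z) on D(V)={3,6} D(Z)={3,6,7,8}: no change => not a revision
Constraint 3 (Z != Y) on D(Z)={3,6,7,8} D(Y)={4,5,6,7,8}: no change => not a revision
Constraint 4 (V != Y) on D(V)={3,6} D(Y)={4,5,6,7,8}: no change => not a revision
Total revisions = 1

Answer: 1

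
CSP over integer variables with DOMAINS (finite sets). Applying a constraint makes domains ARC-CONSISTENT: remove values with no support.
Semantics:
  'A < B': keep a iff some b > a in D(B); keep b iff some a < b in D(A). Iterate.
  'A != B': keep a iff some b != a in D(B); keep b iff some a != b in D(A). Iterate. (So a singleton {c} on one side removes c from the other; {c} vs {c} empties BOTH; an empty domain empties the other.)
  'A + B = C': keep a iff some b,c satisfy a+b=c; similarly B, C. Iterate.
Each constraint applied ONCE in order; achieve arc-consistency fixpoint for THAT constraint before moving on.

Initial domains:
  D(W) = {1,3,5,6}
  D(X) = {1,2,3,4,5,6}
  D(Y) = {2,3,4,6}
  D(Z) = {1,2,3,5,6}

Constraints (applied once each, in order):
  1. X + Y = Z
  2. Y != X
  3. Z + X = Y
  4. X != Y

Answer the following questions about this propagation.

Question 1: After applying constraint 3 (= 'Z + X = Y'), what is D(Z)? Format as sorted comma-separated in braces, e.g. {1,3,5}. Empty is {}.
Constraint 1 (X + Y = Z) on D(X)={1,2,3,4,5,6} D(Y)={2,3,4,6} D(Z)={1,2,3,5,6}: X {1,2,3,4,5,6}->{1,2,3,4}; Y {2,3,4,6}->{2,3,4}; Z {1,2,3,5,6}->{3,5,6}
Constraint 2 (Y != X) on D(Y)={2,3,4} D(X)={1,2,3,4}: no change
Constraint 3 (Z + X = Y) on D(Z)={3,5,6} D(X)={1,2,3,4} D(Y)={2,3,4}: Z {3,5,6}->{3}; X {1,2,3,4}->{1}; Y {2,3,4}->{4}
So after constraint 3: D(Z) = {3}

Answer: {3}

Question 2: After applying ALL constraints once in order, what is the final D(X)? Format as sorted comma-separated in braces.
Answer: {1}

Derivation:
Constraint 1 (X + Y = Z) on D(X)={1,2,3,4,5,6} D(Y)={2,3,4,6} D(Z)={1,2,3,5,6}: X {1,2,3,4,5,6}->{1,2,3,4}; Y {2,3,4,6}->{2,3,4}; Z {1,2,3,5,6}->{3,5,6}
Constraint 2 (Y != X) on D(Y)={2,3,4} D(X)={1,2,3,4}: no change
Constraint 3 (Z + X = Y) on D(Z)={3,5,6} D(X)={1,2,3,4} D(Y)={2,3,4}: Z {3,5,6}->{3}; X {1,2,3,4}->{1}; Y {2,3,4}->{4}
Constraint 4 (X != Y) on D(X)={1} D(Y)={4}: no change
So after all 4 constraints: D(X) = {1}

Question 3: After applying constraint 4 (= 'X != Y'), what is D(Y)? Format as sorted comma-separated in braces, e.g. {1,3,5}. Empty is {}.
Constraint 1 (X + Y = Z) on D(X)={1,2,3,4,5,6} D(Y)={2,3,4,6} D(Z)={1,2,3,5,6}: X {1,2,3,4,5,6}->{1,2,3,4}; Y {2,3,4,6}->{2,3,4}; Z {1,2,3,5,6}->{3,5,6}
Constraint 2 (Y != X) on D(Y)={2,3,4} D(X)={1,2,3,4}: no change
Constraint 3 (Z + X = Y) on D(Z)={3,5,6} D(X)={1,2,3,4} D(Y)={2,3,4}: Z {3,5,6}->{3}; X {1,2,3,4}->{1}; Y {2,3,4}->{4}
Constraint 4 (X != Y) on D(X)={1} D(Y)={4}: no change
So after constraint 4: D(Y) = {4}

Answer: {4}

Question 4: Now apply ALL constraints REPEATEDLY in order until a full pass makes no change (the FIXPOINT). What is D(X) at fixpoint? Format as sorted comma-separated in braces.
pass 0 (initial): D(X)={1,2,3,4,5,6}
pass 1: X {1,2,3,4,5,6}->{1}; Y {2,3,4,6}->{4}; Z {1,2,3,5,6}->{3}
pass 2: X {1}->{}; Y {4}->{}; Z {3}->{}
pass 3: no change
Fixpoint after 3 passes: D(X) = {}

Answer: {}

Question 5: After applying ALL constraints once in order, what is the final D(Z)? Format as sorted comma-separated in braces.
Answer: {3}

Derivation:
Constraint 1 (X + Y = Z) on D(X)={1,2,3,4,5,6} D(Y)={2,3,4,6} D(Z)={1,2,3,5,6}: X {1,2,3,4,5,6}->{1,2,3,4}; Y {2,3,4,6}->{2,3,4}; Z {1,2,3,5,6}->{3,5,6}
Constraint 2 (Y != X) on D(Y)={2,3,4} D(X)={1,2,3,4}: no change
Constraint 3 (Z + X = Y) on D(Z)={3,5,6} D(X)={1,2,3,4} D(Y)={2,3,4}: Z {3,5,6}->{3}; X {1,2,3,4}->{1}; Y {2,3,4}->{4}
Constraint 4 (X != Y) on D(X)={1} D(Y)={4}: no change
So after all 4 constraints: D(Z) = {3}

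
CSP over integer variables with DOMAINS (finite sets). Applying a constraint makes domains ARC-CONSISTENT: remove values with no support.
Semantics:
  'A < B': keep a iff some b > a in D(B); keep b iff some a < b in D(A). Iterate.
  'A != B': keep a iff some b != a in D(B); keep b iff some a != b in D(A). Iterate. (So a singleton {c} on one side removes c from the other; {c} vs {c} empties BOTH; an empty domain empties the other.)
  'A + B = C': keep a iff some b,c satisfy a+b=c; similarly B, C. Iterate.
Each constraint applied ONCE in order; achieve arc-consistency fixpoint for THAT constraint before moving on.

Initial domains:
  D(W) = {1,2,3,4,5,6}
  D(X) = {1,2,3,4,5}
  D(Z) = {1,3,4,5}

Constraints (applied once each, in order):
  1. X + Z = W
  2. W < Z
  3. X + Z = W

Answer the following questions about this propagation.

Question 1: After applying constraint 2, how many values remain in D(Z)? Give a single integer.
Constraint 1 (X + Z = W) on D(X)={1,2,3,4,5} D(Z)={1,3,4,5} D(W)={1,2,3,4,5,6}: W {1,2,3,4,5,6}->{2,3,4,5,6}
Constraint 2 (W < Z) on D(W)={2,3,4,5,6} D(Z)={1,3,4,5}: W {2,3,4,5,6}->{2,3,4}; Z {1,3,4,5}->{3,4,5}
So after constraint 2: D(Z)={3,4,5}, size = 3

Answer: 3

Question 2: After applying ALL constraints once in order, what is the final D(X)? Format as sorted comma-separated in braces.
Constraint 1 (X + Z = W) on D(X)={1,2,3,4,5} D(Z)={1,3,4,5} D(W)={1,2,3,4,5,6}: W {1,2,3,4,5,6}->{2,3,4,5,6}
Constraint 2 (W < Z) on D(W)={2,3,4,5,6} D(Z)={1,3,4,5}: W {2,3,4,5,6}->{2,3,4}; Z {1,3,4,5}->{3,4,5}
Constraint 3 (X + Z = W) on D(X)={1,2,3,4,5} D(Z)={3,4,5} D(W)={2,3,4}: X {1,2,3,4,5}->{1}; Z {3,4,5}->{3}; W {2,3,4}->{4}
So after all 3 constraints: D(X) = {1}

Answer: {1}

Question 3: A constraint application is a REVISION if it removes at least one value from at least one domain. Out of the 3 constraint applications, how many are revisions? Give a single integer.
Answer: 3

Derivation:
Constraint 1 (X + Z = W) on D(X)={1,2,3,4,5} D(Z)={1,3,4,5} D(W)={1,2,3,4,5,6}: W {1,2,3,4,5,6}->{2,3,4,5,6} => REVISION
Constraint 2 (W < Z) on D(W)={2,3,4,5,6} D(Z)={1,3,4,5}: W {2,3,4,5,6}->{2,3,4}; Z {1,3,4,5}->{3,4,5} => REVISION
Constraint 3 (X + Z = W) on D(X)={1,2,3,4,5} D(Z)={3,4,5} D(W)={2,3,4}: X {1,2,3,4,5}->{1}; Z {3,4,5}->{3}; W {2,3,4}->{4} => REVISION
Total revisions = 3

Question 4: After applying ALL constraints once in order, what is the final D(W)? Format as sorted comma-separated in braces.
Answer: {4}

Derivation:
Constraint 1 (X + Z = W) on D(X)={1,2,3,4,5} D(Z)={1,3,4,5} D(W)={1,2,3,4,5,6}: W {1,2,3,4,5,6}->{2,3,4,5,6}
Constraint 2 (W < Z) on D(W)={2,3,4,5,6} D(Z)={1,3,4,5}: W {2,3,4,5,6}->{2,3,4}; Z {1,3,4,5}->{3,4,5}
Constraint 3 (X + Z = W) on D(X)={1,2,3,4,5} D(Z)={3,4,5} D(W)={2,3,4}: X {1,2,3,4,5}->{1}; Z {3,4,5}->{3}; W {2,3,4}->{4}
So after all 3 constraints: D(W) = {4}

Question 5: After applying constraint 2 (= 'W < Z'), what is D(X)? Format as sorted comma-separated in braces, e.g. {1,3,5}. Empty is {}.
Constraint 1 (X + Z = W) on D(X)={1,2,3,4,5} D(Z)={1,3,4,5} D(W)={1,2,3,4,5,6}: W {1,2,3,4,5,6}->{2,3,4,5,6}
Constraint 2 (W < Z) on D(W)={2,3,4,5,6} D(Z)={1,3,4,5}: W {2,3,4,5,6}->{2,3,4}; Z {1,3,4,5}->{3,4,5}
So after constraint 2: D(X) = {1,2,3,4,5}

Answer: {1,2,3,4,5}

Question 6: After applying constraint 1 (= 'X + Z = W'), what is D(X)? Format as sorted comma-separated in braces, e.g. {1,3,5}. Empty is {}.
Constraint 1 (X + Z = W) on D(X)={1,2,3,4,5} D(Z)={1,3,4,5} D(W)={1,2,3,4,5,6}: W {1,2,3,4,5,6}->{2,3,4,5,6}
So after constraint 1: D(X) = {1,2,3,4,5}

Answer: {1,2,3,4,5}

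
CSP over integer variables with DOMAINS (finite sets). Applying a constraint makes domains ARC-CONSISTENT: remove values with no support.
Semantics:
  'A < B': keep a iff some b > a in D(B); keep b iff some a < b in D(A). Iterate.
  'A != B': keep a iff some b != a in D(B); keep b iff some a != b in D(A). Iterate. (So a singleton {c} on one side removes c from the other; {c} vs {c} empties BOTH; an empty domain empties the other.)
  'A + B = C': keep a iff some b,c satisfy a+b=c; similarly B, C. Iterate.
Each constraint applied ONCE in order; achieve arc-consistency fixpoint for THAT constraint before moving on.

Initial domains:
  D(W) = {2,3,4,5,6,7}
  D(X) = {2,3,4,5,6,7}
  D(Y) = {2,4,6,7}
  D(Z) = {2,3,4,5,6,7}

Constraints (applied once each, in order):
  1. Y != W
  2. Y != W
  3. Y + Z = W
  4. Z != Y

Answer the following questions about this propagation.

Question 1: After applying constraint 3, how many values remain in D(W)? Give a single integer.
Answer: 4

Derivation:
Constraint 1 (Y != W) on D(Y)={2,4,6,7} D(W)={2,3,4,5,6,7}: no change
Constraint 2 (Y != W) on D(Y)={2,4,6,7} D(W)={2,3,4,5,6,7}: no change
Constraint 3 (Y + Z = W) on D(Y)={2,4,6,7} D(Z)={2,3,4,5,6,7} D(W)={2,3,4,5,6,7}: Y {2,4,6,7}->{2,4}; Z {2,3,4,5,6,7}->{2,3,4,5}; W {2,3,4,5,6,7}->{4,5,6,7}
So after constraint 3: D(W)={4,5,6,7}, size = 4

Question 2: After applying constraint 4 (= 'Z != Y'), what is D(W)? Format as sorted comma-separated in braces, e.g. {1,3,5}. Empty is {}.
Answer: {4,5,6,7}

Derivation:
Constraint 1 (Y != W) on D(Y)={2,4,6,7} D(W)={2,3,4,5,6,7}: no change
Constraint 2 (Y != W) on D(Y)={2,4,6,7} D(W)={2,3,4,5,6,7}: no change
Constraint 3 (Y + Z = W) on D(Y)={2,4,6,7} D(Z)={2,3,4,5,6,7} D(W)={2,3,4,5,6,7}: Y {2,4,6,7}->{2,4}; Z {2,3,4,5,6,7}->{2,3,4,5}; W {2,3,4,5,6,7}->{4,5,6,7}
Constraint 4 (Z != Y) on D(Z)={2,3,4,5} D(Y)={2,4}: no change
So after constraint 4: D(W) = {4,5,6,7}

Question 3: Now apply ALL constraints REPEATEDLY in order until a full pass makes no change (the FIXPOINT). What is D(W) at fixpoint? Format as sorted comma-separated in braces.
pass 0 (initial): D(W)={2,3,4,5,6,7}
pass 1: W {2,3,4,5,6,7}->{4,5,6,7}; Y {2,4,6,7}->{2,4}; Z {2,3,4,5,6,7}->{2,3,4,5}
pass 2: no change
Fixpoint after 2 passes: D(W) = {4,5,6,7}

Answer: {4,5,6,7}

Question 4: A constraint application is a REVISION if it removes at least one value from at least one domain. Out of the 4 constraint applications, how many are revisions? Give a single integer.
Constraint 1 (Y != W) on D(Y)={2,4,6,7} D(W)={2,3,4,5,6,7}: no change => not a revision
Constraint 2 (Y != W) on D(Y)={2,4,6,7} D(W)={2,3,4,5,6,7}: no change => not a revision
Constraint 3 (Y + Z = W) on D(Y)={2,4,6,7} D(Z)={2,3,4,5,6,7} D(W)={2,3,4,5,6,7}: Y {2,4,6,7}->{2,4}; Z {2,3,4,5,6,7}->{2,3,4,5}; W {2,3,4,5,6,7}->{4,5,6,7} => REVISION
Constraint 4 (Z != Y) on D(Z)={2,3,4,5} D(Y)={2,4}: no change => not a revision
Total revisions = 1

Answer: 1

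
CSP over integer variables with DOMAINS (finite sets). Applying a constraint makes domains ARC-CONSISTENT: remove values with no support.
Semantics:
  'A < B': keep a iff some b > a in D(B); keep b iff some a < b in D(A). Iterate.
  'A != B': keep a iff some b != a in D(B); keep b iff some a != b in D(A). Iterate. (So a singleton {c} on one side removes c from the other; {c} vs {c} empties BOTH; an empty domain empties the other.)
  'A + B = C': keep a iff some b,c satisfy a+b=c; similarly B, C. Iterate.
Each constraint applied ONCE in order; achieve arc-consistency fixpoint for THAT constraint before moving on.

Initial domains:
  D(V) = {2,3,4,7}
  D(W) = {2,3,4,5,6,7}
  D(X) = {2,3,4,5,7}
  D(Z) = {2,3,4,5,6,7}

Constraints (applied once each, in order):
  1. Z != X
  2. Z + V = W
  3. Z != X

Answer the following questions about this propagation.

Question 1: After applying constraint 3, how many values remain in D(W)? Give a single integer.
Constraint 1 (Z != X) on D(Z)={2,3,4,5,6,7} D(X)={2,3,4,5,7}: no change
Constraint 2 (Z + V = W) on D(Z)={2,3,4,5,6,7} D(V)={2,3,4,7} D(W)={2,3,4,5,6,7}: Z {2,3,4,5,6,7}->{2,3,4,5}; V {2,3,4,7}->{2,3,4}; W {2,3,4,5,6,7}->{4,5,6,7}
Constraint 3 (Z != X) on D(Z)={2,3,4,5} D(X)={2,3,4,5,7}: no change
So after constraint 3: D(W)={4,5,6,7}, size = 4

Answer: 4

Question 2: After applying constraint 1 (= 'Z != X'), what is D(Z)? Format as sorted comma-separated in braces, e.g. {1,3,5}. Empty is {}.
Constraint 1 (Z != X) on D(Z)={2,3,4,5,6,7} D(X)={2,3,4,5,7}: no change
So after constraint 1: D(Z) = {2,3,4,5,6,7}

Answer: {2,3,4,5,6,7}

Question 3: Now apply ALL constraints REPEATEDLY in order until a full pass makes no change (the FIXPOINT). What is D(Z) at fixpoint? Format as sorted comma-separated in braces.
Answer: {2,3,4,5}

Derivation:
pass 0 (initial): D(Z)={2,3,4,5,6,7}
pass 1: V {2,3,4,7}->{2,3,4}; W {2,3,4,5,6,7}->{4,5,6,7}; Z {2,3,4,5,6,7}->{2,3,4,5}
pass 2: no change
Fixpoint after 2 passes: D(Z) = {2,3,4,5}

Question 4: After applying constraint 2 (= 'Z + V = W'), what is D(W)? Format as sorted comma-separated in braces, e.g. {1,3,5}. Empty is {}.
Constraint 1 (Z != X) on D(Z)={2,3,4,5,6,7} D(X)={2,3,4,5,7}: no change
Constraint 2 (Z + V = W) on D(Z)={2,3,4,5,6,7} D(V)={2,3,4,7} D(W)={2,3,4,5,6,7}: Z {2,3,4,5,6,7}->{2,3,4,5}; V {2,3,4,7}->{2,3,4}; W {2,3,4,5,6,7}->{4,5,6,7}
So after constraint 2: D(W) = {4,5,6,7}

Answer: {4,5,6,7}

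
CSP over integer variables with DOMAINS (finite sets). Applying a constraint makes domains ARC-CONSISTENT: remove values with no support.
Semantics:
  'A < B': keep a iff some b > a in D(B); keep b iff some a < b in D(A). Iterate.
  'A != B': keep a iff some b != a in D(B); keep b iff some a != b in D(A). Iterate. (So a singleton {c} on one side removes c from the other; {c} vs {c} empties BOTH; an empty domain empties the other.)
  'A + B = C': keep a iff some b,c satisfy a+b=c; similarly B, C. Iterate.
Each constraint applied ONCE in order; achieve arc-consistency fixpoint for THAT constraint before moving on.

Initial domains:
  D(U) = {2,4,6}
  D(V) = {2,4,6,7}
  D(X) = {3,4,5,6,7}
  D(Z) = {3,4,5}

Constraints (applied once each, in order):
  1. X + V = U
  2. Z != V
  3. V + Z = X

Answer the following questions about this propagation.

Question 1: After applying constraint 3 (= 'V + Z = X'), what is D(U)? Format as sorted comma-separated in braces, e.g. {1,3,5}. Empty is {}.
Answer: {6}

Derivation:
Constraint 1 (X + V = U) on D(X)={3,4,5,6,7} D(V)={2,4,6,7} D(U)={2,4,6}: X {3,4,5,6,7}->{4}; V {2,4,6,7}->{2}; U {2,4,6}->{6}
Constraint 2 (Z != V) on D(Z)={3,4,5} D(V)={2}: no change
Constraint 3 (V + Z = X) on D(V)={2} D(Z)={3,4,5} D(X)={4}: V {2}->{}; Z {3,4,5}->{}; X {4}->{}
So after constraint 3: D(U) = {6}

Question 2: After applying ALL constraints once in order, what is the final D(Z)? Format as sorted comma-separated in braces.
Constraint 1 (X + V = U) on D(X)={3,4,5,6,7} D(V)={2,4,6,7} D(U)={2,4,6}: X {3,4,5,6,7}->{4}; V {2,4,6,7}->{2}; U {2,4,6}->{6}
Constraint 2 (Z != V) on D(Z)={3,4,5} D(V)={2}: no change
Constraint 3 (V + Z = X) on D(V)={2} D(Z)={3,4,5} D(X)={4}: V {2}->{}; Z {3,4,5}->{}; X {4}->{}
So after all 3 constraints: D(Z) = {}

Answer: {}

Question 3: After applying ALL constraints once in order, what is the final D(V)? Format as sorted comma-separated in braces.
Constraint 1 (X + V = U) on D(X)={3,4,5,6,7} D(V)={2,4,6,7} D(U)={2,4,6}: X {3,4,5,6,7}->{4}; V {2,4,6,7}->{2}; U {2,4,6}->{6}
Constraint 2 (Z != V) on D(Z)={3,4,5} D(V)={2}: no change
Constraint 3 (V + Z = X) on D(V)={2} D(Z)={3,4,5} D(X)={4}: V {2}->{}; Z {3,4,5}->{}; X {4}->{}
So after all 3 constraints: D(V) = {}

Answer: {}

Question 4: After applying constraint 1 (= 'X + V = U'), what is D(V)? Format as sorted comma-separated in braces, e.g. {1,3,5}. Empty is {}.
Answer: {2}

Derivation:
Constraint 1 (X + V = U) on D(X)={3,4,5,6,7} D(V)={2,4,6,7} D(U)={2,4,6}: X {3,4,5,6,7}->{4}; V {2,4,6,7}->{2}; U {2,4,6}->{6}
So after constraint 1: D(V) = {2}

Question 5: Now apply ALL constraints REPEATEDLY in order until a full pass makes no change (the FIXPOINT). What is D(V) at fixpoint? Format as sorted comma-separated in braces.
pass 0 (initial): D(V)={2,4,6,7}
pass 1: U {2,4,6}->{6}; V {2,4,6,7}->{}; X {3,4,5,6,7}->{}; Z {3,4,5}->{}
pass 2: U {6}->{}
pass 3: no change
Fixpoint after 3 passes: D(V) = {}

Answer: {}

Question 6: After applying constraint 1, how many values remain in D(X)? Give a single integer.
Constraint 1 (X + V = U) on D(X)={3,4,5,6,7} D(V)={2,4,6,7} D(U)={2,4,6}: X {3,4,5,6,7}->{4}; V {2,4,6,7}->{2}; U {2,4,6}->{6}
So after constraint 1: D(X)={4}, size = 1

Answer: 1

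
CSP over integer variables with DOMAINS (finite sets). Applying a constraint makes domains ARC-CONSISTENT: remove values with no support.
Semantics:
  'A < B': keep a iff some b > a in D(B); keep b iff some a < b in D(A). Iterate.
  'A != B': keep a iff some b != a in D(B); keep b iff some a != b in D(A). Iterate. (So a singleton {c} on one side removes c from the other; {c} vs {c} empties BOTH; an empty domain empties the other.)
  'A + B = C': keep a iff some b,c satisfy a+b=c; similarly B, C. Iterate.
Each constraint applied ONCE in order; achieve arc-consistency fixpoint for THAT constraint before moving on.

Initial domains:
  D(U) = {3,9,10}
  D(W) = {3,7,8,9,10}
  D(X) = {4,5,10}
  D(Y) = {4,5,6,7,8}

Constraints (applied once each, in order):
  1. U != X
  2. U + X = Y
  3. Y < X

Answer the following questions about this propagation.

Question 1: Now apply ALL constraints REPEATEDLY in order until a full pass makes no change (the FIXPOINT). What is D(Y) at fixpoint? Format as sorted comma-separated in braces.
pass 0 (initial): D(Y)={4,5,6,7,8}
pass 1: U {3,9,10}->{3}; X {4,5,10}->{}; Y {4,5,6,7,8}->{}
pass 2: U {3}->{}
pass 3: no change
Fixpoint after 3 passes: D(Y) = {}

Answer: {}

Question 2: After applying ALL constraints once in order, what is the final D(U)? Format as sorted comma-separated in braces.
Answer: {3}

Derivation:
Constraint 1 (U != X) on D(U)={3,9,10} D(X)={4,5,10}: no change
Constraint 2 (U + X = Y) on D(U)={3,9,10} D(X)={4,5,10} D(Y)={4,5,6,7,8}: U {3,9,10}->{3}; X {4,5,10}->{4,5}; Y {4,5,6,7,8}->{7,8}
Constraint 3 (Y < X) on D(Y)={7,8} D(X)={4,5}: Y {7,8}->{}; X {4,5}->{}
So after all 3 constraints: D(U) = {3}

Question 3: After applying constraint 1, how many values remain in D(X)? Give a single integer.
Answer: 3

Derivation:
Constraint 1 (U != X) on D(U)={3,9,10} D(X)={4,5,10}: no change
So after constraint 1: D(X)={4,5,10}, size = 3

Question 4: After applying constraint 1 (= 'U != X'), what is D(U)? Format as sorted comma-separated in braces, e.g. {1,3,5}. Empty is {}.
Constraint 1 (U != X) on D(U)={3,9,10} D(X)={4,5,10}: no change
So after constraint 1: D(U) = {3,9,10}

Answer: {3,9,10}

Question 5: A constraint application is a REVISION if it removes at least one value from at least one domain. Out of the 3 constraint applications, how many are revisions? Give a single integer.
Answer: 2

Derivation:
Constraint 1 (U != X) on D(U)={3,9,10} D(X)={4,5,10}: no change => not a revision
Constraint 2 (U + X = Y) on D(U)={3,9,10} D(X)={4,5,10} D(Y)={4,5,6,7,8}: U {3,9,10}->{3}; X {4,5,10}->{4,5}; Y {4,5,6,7,8}->{7,8} => REVISION
Constraint 3 (Y < X) on D(Y)={7,8} D(X)={4,5}: Y {7,8}->{}; X {4,5}->{} => REVISION
Total revisions = 2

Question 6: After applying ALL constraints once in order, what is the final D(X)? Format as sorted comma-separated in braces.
Constraint 1 (U != X) on D(U)={3,9,10} D(X)={4,5,10}: no change
Constraint 2 (U + X = Y) on D(U)={3,9,10} D(X)={4,5,10} D(Y)={4,5,6,7,8}: U {3,9,10}->{3}; X {4,5,10}->{4,5}; Y {4,5,6,7,8}->{7,8}
Constraint 3 (Y < X) on D(Y)={7,8} D(X)={4,5}: Y {7,8}->{}; X {4,5}->{}
So after all 3 constraints: D(X) = {}

Answer: {}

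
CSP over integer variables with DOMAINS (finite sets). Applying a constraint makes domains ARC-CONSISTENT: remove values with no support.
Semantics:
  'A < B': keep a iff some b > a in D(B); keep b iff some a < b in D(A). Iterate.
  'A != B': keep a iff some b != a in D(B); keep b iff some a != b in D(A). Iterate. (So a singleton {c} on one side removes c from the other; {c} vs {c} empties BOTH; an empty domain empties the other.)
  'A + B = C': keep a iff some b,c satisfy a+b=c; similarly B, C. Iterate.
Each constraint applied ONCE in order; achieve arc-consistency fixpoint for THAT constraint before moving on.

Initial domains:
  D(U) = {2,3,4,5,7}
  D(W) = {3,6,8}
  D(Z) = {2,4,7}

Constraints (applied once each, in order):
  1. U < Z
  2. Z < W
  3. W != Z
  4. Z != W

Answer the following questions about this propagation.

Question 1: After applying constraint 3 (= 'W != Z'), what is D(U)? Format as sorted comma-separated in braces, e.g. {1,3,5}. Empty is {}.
Answer: {2,3,4,5}

Derivation:
Constraint 1 (U < Z) on D(U)={2,3,4,5,7} D(Z)={2,4,7}: U {2,3,4,5,7}->{2,3,4,5}; Z {2,4,7}->{4,7}
Constraint 2 (Z < W) on D(Z)={4,7} D(W)={3,6,8}: W {3,6,8}->{6,8}
Constraint 3 (W != Z) on D(W)={6,8} D(Z)={4,7}: no change
So after constraint 3: D(U) = {2,3,4,5}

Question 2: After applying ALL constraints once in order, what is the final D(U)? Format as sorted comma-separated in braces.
Constraint 1 (U < Z) on D(U)={2,3,4,5,7} D(Z)={2,4,7}: U {2,3,4,5,7}->{2,3,4,5}; Z {2,4,7}->{4,7}
Constraint 2 (Z < W) on D(Z)={4,7} D(W)={3,6,8}: W {3,6,8}->{6,8}
Constraint 3 (W != Z) on D(W)={6,8} D(Z)={4,7}: no change
Constraint 4 (Z != W) on D(Z)={4,7} D(W)={6,8}: no change
So after all 4 constraints: D(U) = {2,3,4,5}

Answer: {2,3,4,5}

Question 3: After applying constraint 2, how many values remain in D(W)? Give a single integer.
Constraint 1 (U < Z) on D(U)={2,3,4,5,7} D(Z)={2,4,7}: U {2,3,4,5,7}->{2,3,4,5}; Z {2,4,7}->{4,7}
Constraint 2 (Z < W) on D(Z)={4,7} D(W)={3,6,8}: W {3,6,8}->{6,8}
So after constraint 2: D(W)={6,8}, size = 2

Answer: 2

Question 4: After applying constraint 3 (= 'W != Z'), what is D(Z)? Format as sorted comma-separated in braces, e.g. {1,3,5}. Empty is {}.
Constraint 1 (U < Z) on D(U)={2,3,4,5,7} D(Z)={2,4,7}: U {2,3,4,5,7}->{2,3,4,5}; Z {2,4,7}->{4,7}
Constraint 2 (Z < W) on D(Z)={4,7} D(W)={3,6,8}: W {3,6,8}->{6,8}
Constraint 3 (W != Z) on D(W)={6,8} D(Z)={4,7}: no change
So after constraint 3: D(Z) = {4,7}

Answer: {4,7}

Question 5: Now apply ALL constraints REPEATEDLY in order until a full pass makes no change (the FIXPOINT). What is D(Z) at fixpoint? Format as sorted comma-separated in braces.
Answer: {4,7}

Derivation:
pass 0 (initial): D(Z)={2,4,7}
pass 1: U {2,3,4,5,7}->{2,3,4,5}; W {3,6,8}->{6,8}; Z {2,4,7}->{4,7}
pass 2: no change
Fixpoint after 2 passes: D(Z) = {4,7}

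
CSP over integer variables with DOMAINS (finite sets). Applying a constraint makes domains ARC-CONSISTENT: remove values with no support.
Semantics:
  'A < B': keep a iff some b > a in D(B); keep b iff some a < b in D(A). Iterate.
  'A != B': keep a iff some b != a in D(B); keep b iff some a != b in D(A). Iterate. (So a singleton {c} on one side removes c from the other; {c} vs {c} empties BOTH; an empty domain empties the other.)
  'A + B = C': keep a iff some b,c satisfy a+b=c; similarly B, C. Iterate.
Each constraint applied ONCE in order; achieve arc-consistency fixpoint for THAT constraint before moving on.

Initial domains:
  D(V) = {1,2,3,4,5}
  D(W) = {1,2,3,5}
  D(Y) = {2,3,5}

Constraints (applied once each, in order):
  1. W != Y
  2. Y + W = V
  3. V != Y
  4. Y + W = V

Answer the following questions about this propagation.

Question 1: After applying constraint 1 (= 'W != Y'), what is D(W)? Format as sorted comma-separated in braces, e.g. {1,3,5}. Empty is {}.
Answer: {1,2,3,5}

Derivation:
Constraint 1 (W != Y) on D(W)={1,2,3,5} D(Y)={2,3,5}: no change
So after constraint 1: D(W) = {1,2,3,5}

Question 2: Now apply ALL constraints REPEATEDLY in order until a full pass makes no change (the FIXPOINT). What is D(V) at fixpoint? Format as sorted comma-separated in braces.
pass 0 (initial): D(V)={1,2,3,4,5}
pass 1: V {1,2,3,4,5}->{3,4,5}; W {1,2,3,5}->{1,2,3}; Y {2,3,5}->{2,3}
pass 2: no change
Fixpoint after 2 passes: D(V) = {3,4,5}

Answer: {3,4,5}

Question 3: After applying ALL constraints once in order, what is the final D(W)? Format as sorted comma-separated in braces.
Answer: {1,2,3}

Derivation:
Constraint 1 (W != Y) on D(W)={1,2,3,5} D(Y)={2,3,5}: no change
Constraint 2 (Y + W = V) on D(Y)={2,3,5} D(W)={1,2,3,5} D(V)={1,2,3,4,5}: Y {2,3,5}->{2,3}; W {1,2,3,5}->{1,2,3}; V {1,2,3,4,5}->{3,4,5}
Constraint 3 (V != Y) on D(V)={3,4,5} D(Y)={2,3}: no change
Constraint 4 (Y + W = V) on D(Y)={2,3} D(W)={1,2,3} D(V)={3,4,5}: no change
So after all 4 constraints: D(W) = {1,2,3}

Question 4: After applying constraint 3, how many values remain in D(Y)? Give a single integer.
Answer: 2

Derivation:
Constraint 1 (W != Y) on D(W)={1,2,3,5} D(Y)={2,3,5}: no change
Constraint 2 (Y + W = V) on D(Y)={2,3,5} D(W)={1,2,3,5} D(V)={1,2,3,4,5}: Y {2,3,5}->{2,3}; W {1,2,3,5}->{1,2,3}; V {1,2,3,4,5}->{3,4,5}
Constraint 3 (V != Y) on D(V)={3,4,5} D(Y)={2,3}: no change
So after constraint 3: D(Y)={2,3}, size = 2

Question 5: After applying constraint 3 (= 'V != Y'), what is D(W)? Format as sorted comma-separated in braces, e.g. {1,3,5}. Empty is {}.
Constraint 1 (W != Y) on D(W)={1,2,3,5} D(Y)={2,3,5}: no change
Constraint 2 (Y + W = V) on D(Y)={2,3,5} D(W)={1,2,3,5} D(V)={1,2,3,4,5}: Y {2,3,5}->{2,3}; W {1,2,3,5}->{1,2,3}; V {1,2,3,4,5}->{3,4,5}
Constraint 3 (V != Y) on D(V)={3,4,5} D(Y)={2,3}: no change
So after constraint 3: D(W) = {1,2,3}

Answer: {1,2,3}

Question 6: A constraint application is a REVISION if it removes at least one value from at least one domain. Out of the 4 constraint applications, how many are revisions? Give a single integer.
Answer: 1

Derivation:
Constraint 1 (W != Y) on D(W)={1,2,3,5} D(Y)={2,3,5}: no change => not a revision
Constraint 2 (Y + W = V) on D(Y)={2,3,5} D(W)={1,2,3,5} D(V)={1,2,3,4,5}: Y {2,3,5}->{2,3}; W {1,2,3,5}->{1,2,3}; V {1,2,3,4,5}->{3,4,5} => REVISION
Constraint 3 (V != Y) on D(V)={3,4,5} D(Y)={2,3}: no change => not a revision
Constraint 4 (Y + W = V) on D(Y)={2,3} D(W)={1,2,3} D(V)={3,4,5}: no change => not a revision
Total revisions = 1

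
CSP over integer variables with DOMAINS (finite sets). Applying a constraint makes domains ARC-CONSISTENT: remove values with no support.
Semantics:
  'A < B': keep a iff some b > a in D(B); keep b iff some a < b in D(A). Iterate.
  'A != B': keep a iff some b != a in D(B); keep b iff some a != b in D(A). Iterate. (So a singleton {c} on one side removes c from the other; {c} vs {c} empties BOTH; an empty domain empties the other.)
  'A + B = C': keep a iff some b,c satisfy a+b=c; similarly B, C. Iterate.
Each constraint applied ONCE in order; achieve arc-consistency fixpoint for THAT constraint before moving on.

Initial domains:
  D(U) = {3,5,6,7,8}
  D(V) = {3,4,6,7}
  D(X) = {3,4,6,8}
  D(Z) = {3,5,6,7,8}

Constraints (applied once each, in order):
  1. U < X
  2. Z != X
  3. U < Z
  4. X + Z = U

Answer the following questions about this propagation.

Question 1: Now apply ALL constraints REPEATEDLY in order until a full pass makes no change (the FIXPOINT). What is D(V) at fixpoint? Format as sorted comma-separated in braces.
Answer: {3,4,6,7}

Derivation:
pass 0 (initial): D(V)={3,4,6,7}
pass 1: U {3,5,6,7,8}->{}; X {3,4,6,8}->{}; Z {3,5,6,7,8}->{}
pass 2: no change
Fixpoint after 2 passes: D(V) = {3,4,6,7}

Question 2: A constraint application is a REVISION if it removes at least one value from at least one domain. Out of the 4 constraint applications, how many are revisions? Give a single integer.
Answer: 3

Derivation:
Constraint 1 (U < X) on D(U)={3,5,6,7,8} D(X)={3,4,6,8}: U {3,5,6,7,8}->{3,5,6,7}; X {3,4,6,8}->{4,6,8} => REVISION
Constraint 2 (Z != X) on D(Z)={3,5,6,7,8} D(X)={4,6,8}: no change => not a revision
Constraint 3 (U < Z) on D(U)={3,5,6,7} D(Z)={3,5,6,7,8}: Z {3,5,6,7,8}->{5,6,7,8} => REVISION
Constraint 4 (X + Z = U) on D(X)={4,6,8} D(Z)={5,6,7,8} D(U)={3,5,6,7}: X {4,6,8}->{}; Z {5,6,7,8}->{}; U {3,5,6,7}->{} => REVISION
Total revisions = 3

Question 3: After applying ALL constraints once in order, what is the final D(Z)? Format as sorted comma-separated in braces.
Constraint 1 (U < X) on D(U)={3,5,6,7,8} D(X)={3,4,6,8}: U {3,5,6,7,8}->{3,5,6,7}; X {3,4,6,8}->{4,6,8}
Constraint 2 (Z != X) on D(Z)={3,5,6,7,8} D(X)={4,6,8}: no change
Constraint 3 (U < Z) on D(U)={3,5,6,7} D(Z)={3,5,6,7,8}: Z {3,5,6,7,8}->{5,6,7,8}
Constraint 4 (X + Z = U) on D(X)={4,6,8} D(Z)={5,6,7,8} D(U)={3,5,6,7}: X {4,6,8}->{}; Z {5,6,7,8}->{}; U {3,5,6,7}->{}
So after all 4 constraints: D(Z) = {}

Answer: {}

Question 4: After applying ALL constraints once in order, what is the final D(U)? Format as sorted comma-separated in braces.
Constraint 1 (U < X) on D(U)={3,5,6,7,8} D(X)={3,4,6,8}: U {3,5,6,7,8}->{3,5,6,7}; X {3,4,6,8}->{4,6,8}
Constraint 2 (Z != X) on D(Z)={3,5,6,7,8} D(X)={4,6,8}: no change
Constraint 3 (U < Z) on D(U)={3,5,6,7} D(Z)={3,5,6,7,8}: Z {3,5,6,7,8}->{5,6,7,8}
Constraint 4 (X + Z = U) on D(X)={4,6,8} D(Z)={5,6,7,8} D(U)={3,5,6,7}: X {4,6,8}->{}; Z {5,6,7,8}->{}; U {3,5,6,7}->{}
So after all 4 constraints: D(U) = {}

Answer: {}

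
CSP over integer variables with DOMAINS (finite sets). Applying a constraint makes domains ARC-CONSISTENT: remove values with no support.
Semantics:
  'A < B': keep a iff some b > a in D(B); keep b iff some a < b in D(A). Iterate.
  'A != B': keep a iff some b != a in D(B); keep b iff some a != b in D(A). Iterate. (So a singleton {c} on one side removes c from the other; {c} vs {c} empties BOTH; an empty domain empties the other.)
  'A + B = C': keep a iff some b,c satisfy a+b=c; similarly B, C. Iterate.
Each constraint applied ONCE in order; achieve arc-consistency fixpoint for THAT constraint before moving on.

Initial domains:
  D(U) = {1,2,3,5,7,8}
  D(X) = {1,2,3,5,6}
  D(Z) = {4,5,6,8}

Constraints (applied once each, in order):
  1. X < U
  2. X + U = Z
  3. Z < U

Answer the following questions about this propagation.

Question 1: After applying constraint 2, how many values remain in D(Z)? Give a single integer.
Answer: 4

Derivation:
Constraint 1 (X < U) on D(X)={1,2,3,5,6} D(U)={1,2,3,5,7,8}: U {1,2,3,5,7,8}->{2,3,5,7,8}
Constraint 2 (X + U = Z) on D(X)={1,2,3,5,6} D(U)={2,3,5,7,8} D(Z)={4,5,6,8}: U {2,3,5,7,8}->{2,3,5,7}
So after constraint 2: D(Z)={4,5,6,8}, size = 4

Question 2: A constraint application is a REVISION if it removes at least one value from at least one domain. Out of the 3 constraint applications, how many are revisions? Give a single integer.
Constraint 1 (X < U) on D(X)={1,2,3,5,6} D(U)={1,2,3,5,7,8}: U {1,2,3,5,7,8}->{2,3,5,7,8} => REVISION
Constraint 2 (X + U = Z) on D(X)={1,2,3,5,6} D(U)={2,3,5,7,8} D(Z)={4,5,6,8}: U {2,3,5,7,8}->{2,3,5,7} => REVISION
Constraint 3 (Z < U) on D(Z)={4,5,6,8} D(U)={2,3,5,7}: Z {4,5,6,8}->{4,5,6}; U {2,3,5,7}->{5,7} => REVISION
Total revisions = 3

Answer: 3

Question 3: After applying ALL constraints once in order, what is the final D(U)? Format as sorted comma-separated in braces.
Answer: {5,7}

Derivation:
Constraint 1 (X < U) on D(X)={1,2,3,5,6} D(U)={1,2,3,5,7,8}: U {1,2,3,5,7,8}->{2,3,5,7,8}
Constraint 2 (X + U = Z) on D(X)={1,2,3,5,6} D(U)={2,3,5,7,8} D(Z)={4,5,6,8}: U {2,3,5,7,8}->{2,3,5,7}
Constraint 3 (Z < U) on D(Z)={4,5,6,8} D(U)={2,3,5,7}: Z {4,5,6,8}->{4,5,6}; U {2,3,5,7}->{5,7}
So after all 3 constraints: D(U) = {5,7}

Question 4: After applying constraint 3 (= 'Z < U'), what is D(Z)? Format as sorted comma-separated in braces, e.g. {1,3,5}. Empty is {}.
Constraint 1 (X < U) on D(X)={1,2,3,5,6} D(U)={1,2,3,5,7,8}: U {1,2,3,5,7,8}->{2,3,5,7,8}
Constraint 2 (X + U = Z) on D(X)={1,2,3,5,6} D(U)={2,3,5,7,8} D(Z)={4,5,6,8}: U {2,3,5,7,8}->{2,3,5,7}
Constraint 3 (Z < U) on D(Z)={4,5,6,8} D(U)={2,3,5,7}: Z {4,5,6,8}->{4,5,6}; U {2,3,5,7}->{5,7}
So after constraint 3: D(Z) = {4,5,6}

Answer: {4,5,6}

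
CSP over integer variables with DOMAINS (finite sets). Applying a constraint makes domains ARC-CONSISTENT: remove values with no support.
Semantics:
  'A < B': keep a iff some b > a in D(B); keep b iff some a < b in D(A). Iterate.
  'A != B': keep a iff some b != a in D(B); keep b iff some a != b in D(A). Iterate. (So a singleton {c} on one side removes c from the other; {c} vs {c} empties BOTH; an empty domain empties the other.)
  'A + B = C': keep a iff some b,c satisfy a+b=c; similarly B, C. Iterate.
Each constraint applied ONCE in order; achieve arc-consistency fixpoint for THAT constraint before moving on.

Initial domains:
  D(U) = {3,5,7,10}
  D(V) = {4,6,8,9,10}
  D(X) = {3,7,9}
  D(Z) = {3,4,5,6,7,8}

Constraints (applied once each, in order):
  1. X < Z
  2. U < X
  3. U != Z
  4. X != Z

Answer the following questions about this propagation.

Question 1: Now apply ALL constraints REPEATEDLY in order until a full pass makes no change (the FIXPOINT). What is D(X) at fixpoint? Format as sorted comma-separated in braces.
pass 0 (initial): D(X)={3,7,9}
pass 1: U {3,5,7,10}->{3,5}; X {3,7,9}->{7}; Z {3,4,5,6,7,8}->{4,5,6,8}
pass 2: Z {4,5,6,8}->{8}
pass 3: no change
Fixpoint after 3 passes: D(X) = {7}

Answer: {7}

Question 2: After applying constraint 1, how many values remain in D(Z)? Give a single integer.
Constraint 1 (X < Z) on D(X)={3,7,9} D(Z)={3,4,5,6,7,8}: X {3,7,9}->{3,7}; Z {3,4,5,6,7,8}->{4,5,6,7,8}
So after constraint 1: D(Z)={4,5,6,7,8}, size = 5

Answer: 5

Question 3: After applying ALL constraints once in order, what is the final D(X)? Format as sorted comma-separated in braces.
Answer: {7}

Derivation:
Constraint 1 (X < Z) on D(X)={3,7,9} D(Z)={3,4,5,6,7,8}: X {3,7,9}->{3,7}; Z {3,4,5,6,7,8}->{4,5,6,7,8}
Constraint 2 (U < X) on D(U)={3,5,7,10} D(X)={3,7}: U {3,5,7,10}->{3,5}; X {3,7}->{7}
Constraint 3 (U != Z) on D(U)={3,5} D(Z)={4,5,6,7,8}: no change
Constraint 4 (X != Z) on D(X)={7} D(Z)={4,5,6,7,8}: Z {4,5,6,7,8}->{4,5,6,8}
So after all 4 constraints: D(X) = {7}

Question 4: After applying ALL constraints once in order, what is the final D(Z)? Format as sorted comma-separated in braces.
Constraint 1 (X < Z) on D(X)={3,7,9} D(Z)={3,4,5,6,7,8}: X {3,7,9}->{3,7}; Z {3,4,5,6,7,8}->{4,5,6,7,8}
Constraint 2 (U < X) on D(U)={3,5,7,10} D(X)={3,7}: U {3,5,7,10}->{3,5}; X {3,7}->{7}
Constraint 3 (U != Z) on D(U)={3,5} D(Z)={4,5,6,7,8}: no change
Constraint 4 (X != Z) on D(X)={7} D(Z)={4,5,6,7,8}: Z {4,5,6,7,8}->{4,5,6,8}
So after all 4 constraints: D(Z) = {4,5,6,8}

Answer: {4,5,6,8}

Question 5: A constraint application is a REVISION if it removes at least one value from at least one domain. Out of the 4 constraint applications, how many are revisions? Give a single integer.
Answer: 3

Derivation:
Constraint 1 (X < Z) on D(X)={3,7,9} D(Z)={3,4,5,6,7,8}: X {3,7,9}->{3,7}; Z {3,4,5,6,7,8}->{4,5,6,7,8} => REVISION
Constraint 2 (U < X) on D(U)={3,5,7,10} D(X)={3,7}: U {3,5,7,10}->{3,5}; X {3,7}->{7} => REVISION
Constraint 3 (U != Z) on D(U)={3,5} D(Z)={4,5,6,7,8}: no change => not a revision
Constraint 4 (X != Z) on D(X)={7} D(Z)={4,5,6,7,8}: Z {4,5,6,7,8}->{4,5,6,8} => REVISION
Total revisions = 3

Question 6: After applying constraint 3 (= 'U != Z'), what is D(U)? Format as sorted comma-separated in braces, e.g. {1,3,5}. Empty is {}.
Answer: {3,5}

Derivation:
Constraint 1 (X < Z) on D(X)={3,7,9} D(Z)={3,4,5,6,7,8}: X {3,7,9}->{3,7}; Z {3,4,5,6,7,8}->{4,5,6,7,8}
Constraint 2 (U < X) on D(U)={3,5,7,10} D(X)={3,7}: U {3,5,7,10}->{3,5}; X {3,7}->{7}
Constraint 3 (U != Z) on D(U)={3,5} D(Z)={4,5,6,7,8}: no change
So after constraint 3: D(U) = {3,5}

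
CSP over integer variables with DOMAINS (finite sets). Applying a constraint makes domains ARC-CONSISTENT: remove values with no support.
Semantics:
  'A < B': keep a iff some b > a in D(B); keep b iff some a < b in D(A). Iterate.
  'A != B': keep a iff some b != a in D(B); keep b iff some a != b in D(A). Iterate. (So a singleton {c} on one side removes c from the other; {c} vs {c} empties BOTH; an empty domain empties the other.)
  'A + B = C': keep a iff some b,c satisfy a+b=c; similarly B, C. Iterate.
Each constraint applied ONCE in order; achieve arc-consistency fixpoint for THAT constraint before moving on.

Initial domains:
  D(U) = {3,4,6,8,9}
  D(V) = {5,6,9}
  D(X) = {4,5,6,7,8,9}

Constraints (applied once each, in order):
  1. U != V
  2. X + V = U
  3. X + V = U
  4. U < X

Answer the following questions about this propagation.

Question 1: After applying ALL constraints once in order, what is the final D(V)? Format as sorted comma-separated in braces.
Constraint 1 (U != V) on D(U)={3,4,6,8,9} D(V)={5,6,9}: no change
Constraint 2 (X + V = U) on D(X)={4,5,6,7,8,9} D(V)={5,6,9} D(U)={3,4,6,8,9}: X {4,5,6,7,8,9}->{4}; V {5,6,9}->{5}; U {3,4,6,8,9}->{9}
Constraint 3 (X + V = U) on D(X)={4} D(V)={5} D(U)={9}: no change
Constraint 4 (U < X) on D(U)={9} D(X)={4}: U {9}->{}; X {4}->{}
So after all 4 constraints: D(V) = {5}

Answer: {5}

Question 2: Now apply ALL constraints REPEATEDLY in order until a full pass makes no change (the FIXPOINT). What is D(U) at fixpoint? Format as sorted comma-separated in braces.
Answer: {}

Derivation:
pass 0 (initial): D(U)={3,4,6,8,9}
pass 1: U {3,4,6,8,9}->{}; V {5,6,9}->{5}; X {4,5,6,7,8,9}->{}
pass 2: V {5}->{}
pass 3: no change
Fixpoint after 3 passes: D(U) = {}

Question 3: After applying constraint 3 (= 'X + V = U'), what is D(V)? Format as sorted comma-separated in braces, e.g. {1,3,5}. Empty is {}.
Answer: {5}

Derivation:
Constraint 1 (U != V) on D(U)={3,4,6,8,9} D(V)={5,6,9}: no change
Constraint 2 (X + V = U) on D(X)={4,5,6,7,8,9} D(V)={5,6,9} D(U)={3,4,6,8,9}: X {4,5,6,7,8,9}->{4}; V {5,6,9}->{5}; U {3,4,6,8,9}->{9}
Constraint 3 (X + V = U) on D(X)={4} D(V)={5} D(U)={9}: no change
So after constraint 3: D(V) = {5}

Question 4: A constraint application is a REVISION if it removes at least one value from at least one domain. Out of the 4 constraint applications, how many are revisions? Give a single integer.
Constraint 1 (U != V) on D(U)={3,4,6,8,9} D(V)={5,6,9}: no change => not a revision
Constraint 2 (X + V = U) on D(X)={4,5,6,7,8,9} D(V)={5,6,9} D(U)={3,4,6,8,9}: X {4,5,6,7,8,9}->{4}; V {5,6,9}->{5}; U {3,4,6,8,9}->{9} => REVISION
Constraint 3 (X + V = U) on D(X)={4} D(V)={5} D(U)={9}: no change => not a revision
Constraint 4 (U < X) on D(U)={9} D(X)={4}: U {9}->{}; X {4}->{} => REVISION
Total revisions = 2

Answer: 2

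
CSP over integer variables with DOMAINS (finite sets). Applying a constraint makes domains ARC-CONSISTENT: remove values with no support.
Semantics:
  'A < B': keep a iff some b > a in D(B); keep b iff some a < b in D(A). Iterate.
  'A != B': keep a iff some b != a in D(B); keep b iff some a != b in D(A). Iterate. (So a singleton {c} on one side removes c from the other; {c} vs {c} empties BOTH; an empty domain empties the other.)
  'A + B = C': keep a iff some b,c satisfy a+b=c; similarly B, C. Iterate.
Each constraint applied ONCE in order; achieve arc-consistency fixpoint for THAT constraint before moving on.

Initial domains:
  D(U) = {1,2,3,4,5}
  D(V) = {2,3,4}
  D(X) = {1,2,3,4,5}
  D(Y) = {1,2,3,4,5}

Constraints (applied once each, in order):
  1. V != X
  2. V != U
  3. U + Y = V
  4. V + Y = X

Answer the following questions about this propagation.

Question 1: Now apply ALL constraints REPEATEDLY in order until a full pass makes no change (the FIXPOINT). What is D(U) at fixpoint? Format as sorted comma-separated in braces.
pass 0 (initial): D(U)={1,2,3,4,5}
pass 1: U {1,2,3,4,5}->{1,2,3}; X {1,2,3,4,5}->{3,4,5}; Y {1,2,3,4,5}->{1,2,3}
pass 2: no change
Fixpoint after 2 passes: D(U) = {1,2,3}

Answer: {1,2,3}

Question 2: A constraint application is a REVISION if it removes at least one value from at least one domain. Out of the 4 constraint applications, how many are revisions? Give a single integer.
Answer: 2

Derivation:
Constraint 1 (V != X) on D(V)={2,3,4} D(X)={1,2,3,4,5}: no change => not a revision
Constraint 2 (V != U) on D(V)={2,3,4} D(U)={1,2,3,4,5}: no change => not a revision
Constraint 3 (U + Y = V) on D(U)={1,2,3,4,5} D(Y)={1,2,3,4,5} D(V)={2,3,4}: U {1,2,3,4,5}->{1,2,3}; Y {1,2,3,4,5}->{1,2,3} => REVISION
Constraint 4 (V + Y = X) on D(V)={2,3,4} D(Y)={1,2,3} D(X)={1,2,3,4,5}: X {1,2,3,4,5}->{3,4,5} => REVISION
Total revisions = 2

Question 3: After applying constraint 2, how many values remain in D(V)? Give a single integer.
Constraint 1 (V != X) on D(V)={2,3,4} D(X)={1,2,3,4,5}: no change
Constraint 2 (V != U) on D(V)={2,3,4} D(U)={1,2,3,4,5}: no change
So after constraint 2: D(V)={2,3,4}, size = 3

Answer: 3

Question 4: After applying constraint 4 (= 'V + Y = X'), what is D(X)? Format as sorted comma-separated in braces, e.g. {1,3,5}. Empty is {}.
Constraint 1 (V != X) on D(V)={2,3,4} D(X)={1,2,3,4,5}: no change
Constraint 2 (V != U) on D(V)={2,3,4} D(U)={1,2,3,4,5}: no change
Constraint 3 (U + Y = V) on D(U)={1,2,3,4,5} D(Y)={1,2,3,4,5} D(V)={2,3,4}: U {1,2,3,4,5}->{1,2,3}; Y {1,2,3,4,5}->{1,2,3}
Constraint 4 (V + Y = X) on D(V)={2,3,4} D(Y)={1,2,3} D(X)={1,2,3,4,5}: X {1,2,3,4,5}->{3,4,5}
So after constraint 4: D(X) = {3,4,5}

Answer: {3,4,5}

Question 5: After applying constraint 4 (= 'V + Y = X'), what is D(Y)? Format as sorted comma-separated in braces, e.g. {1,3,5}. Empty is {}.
Constraint 1 (V != X) on D(V)={2,3,4} D(X)={1,2,3,4,5}: no change
Constraint 2 (V != U) on D(V)={2,3,4} D(U)={1,2,3,4,5}: no change
Constraint 3 (U + Y = V) on D(U)={1,2,3,4,5} D(Y)={1,2,3,4,5} D(V)={2,3,4}: U {1,2,3,4,5}->{1,2,3}; Y {1,2,3,4,5}->{1,2,3}
Constraint 4 (V + Y = X) on D(V)={2,3,4} D(Y)={1,2,3} D(X)={1,2,3,4,5}: X {1,2,3,4,5}->{3,4,5}
So after constraint 4: D(Y) = {1,2,3}

Answer: {1,2,3}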